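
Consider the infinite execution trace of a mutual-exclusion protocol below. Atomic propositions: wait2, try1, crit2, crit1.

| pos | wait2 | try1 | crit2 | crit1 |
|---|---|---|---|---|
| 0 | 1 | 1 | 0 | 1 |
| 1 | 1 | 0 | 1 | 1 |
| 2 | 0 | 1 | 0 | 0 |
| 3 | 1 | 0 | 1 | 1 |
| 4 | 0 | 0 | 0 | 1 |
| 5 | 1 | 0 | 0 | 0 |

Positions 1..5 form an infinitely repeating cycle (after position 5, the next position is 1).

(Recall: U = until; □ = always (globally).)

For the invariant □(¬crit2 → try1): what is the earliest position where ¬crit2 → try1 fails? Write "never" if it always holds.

Check ¬crit2 → try1 at each position in order: 0 ✓, 1 ✓, 2 ✓, 3 ✓.
At position 4 the labels are {crit1}, so ¬crit2 → try1 is false there. This is the first violation.

4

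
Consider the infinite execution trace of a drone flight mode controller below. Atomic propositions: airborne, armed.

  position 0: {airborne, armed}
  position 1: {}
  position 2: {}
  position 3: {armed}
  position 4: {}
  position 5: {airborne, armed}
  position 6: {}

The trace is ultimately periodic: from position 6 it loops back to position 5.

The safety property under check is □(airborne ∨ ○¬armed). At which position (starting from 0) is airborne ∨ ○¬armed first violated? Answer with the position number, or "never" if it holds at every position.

2

Check airborne ∨ ○¬armed at each position in order: 0 ✓, 1 ✓.
At position 2 the labels are {} and the next position 3 has {armed}, so airborne ∨ ○¬armed is false there. This is the first violation.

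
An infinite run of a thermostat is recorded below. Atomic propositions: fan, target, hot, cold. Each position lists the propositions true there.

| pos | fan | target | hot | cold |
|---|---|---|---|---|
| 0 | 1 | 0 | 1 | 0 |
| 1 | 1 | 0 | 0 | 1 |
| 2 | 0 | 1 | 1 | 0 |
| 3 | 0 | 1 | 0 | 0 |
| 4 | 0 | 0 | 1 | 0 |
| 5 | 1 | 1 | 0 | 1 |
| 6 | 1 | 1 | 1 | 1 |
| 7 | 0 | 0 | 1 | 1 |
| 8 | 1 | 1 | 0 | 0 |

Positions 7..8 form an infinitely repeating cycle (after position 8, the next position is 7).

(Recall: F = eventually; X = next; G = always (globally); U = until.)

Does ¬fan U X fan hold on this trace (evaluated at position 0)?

Walking from position 0: X fan first holds at position 0, and ¬fan holds at every earlier position along the way, so ¬fan U X fan holds.

Yes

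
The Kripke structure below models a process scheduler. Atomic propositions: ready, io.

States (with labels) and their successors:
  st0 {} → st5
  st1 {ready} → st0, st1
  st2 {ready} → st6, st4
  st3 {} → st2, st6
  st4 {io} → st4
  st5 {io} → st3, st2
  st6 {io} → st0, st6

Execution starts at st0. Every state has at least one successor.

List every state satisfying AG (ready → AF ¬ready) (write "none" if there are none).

{st0, st2, st3, st4, st5, st6}

States satisfying ready → AF ¬ready: {st0, st2, st3, st4, st5, st6}.
States satisfying AG (ready → AF ¬ready): {st0, st2, st3, st4, st5, st6}.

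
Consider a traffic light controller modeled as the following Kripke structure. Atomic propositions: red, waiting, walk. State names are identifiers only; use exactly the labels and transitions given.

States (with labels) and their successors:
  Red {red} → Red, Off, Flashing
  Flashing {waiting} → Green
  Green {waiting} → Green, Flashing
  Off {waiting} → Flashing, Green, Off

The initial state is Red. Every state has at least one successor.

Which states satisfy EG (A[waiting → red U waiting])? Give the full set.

States satisfying A[waiting → red U waiting]: {Flashing, Green, Off}.
States satisfying EG (A[waiting → red U waiting]): {Flashing, Green, Off}.

{Flashing, Green, Off}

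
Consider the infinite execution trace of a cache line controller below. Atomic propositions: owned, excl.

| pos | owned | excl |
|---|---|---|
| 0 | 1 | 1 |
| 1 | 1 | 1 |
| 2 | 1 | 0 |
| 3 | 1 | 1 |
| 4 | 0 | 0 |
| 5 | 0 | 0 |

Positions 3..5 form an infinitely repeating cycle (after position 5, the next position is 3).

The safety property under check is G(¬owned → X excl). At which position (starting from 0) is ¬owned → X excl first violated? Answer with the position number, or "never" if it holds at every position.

Check ¬owned → X excl at each position in order: 0 ✓, 1 ✓, 2 ✓, 3 ✓.
At position 4 the labels are {} and the next position 5 has {}, so ¬owned → X excl is false there. This is the first violation.

4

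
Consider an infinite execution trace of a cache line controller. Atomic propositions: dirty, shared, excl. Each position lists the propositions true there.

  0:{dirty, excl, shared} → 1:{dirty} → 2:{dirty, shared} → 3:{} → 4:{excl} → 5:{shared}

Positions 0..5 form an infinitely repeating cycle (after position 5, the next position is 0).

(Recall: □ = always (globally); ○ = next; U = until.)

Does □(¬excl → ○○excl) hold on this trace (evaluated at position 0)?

¬excl → ○○excl must hold at every position from 0 onward. It fails at position 1, so □(¬excl → ○○excl) is false.
Positions where ¬excl holds: 1, 2, 3, 5.
Check ○○excl at each: 1→fails, 2→ok, 3→fails, 5→fails.

Does not hold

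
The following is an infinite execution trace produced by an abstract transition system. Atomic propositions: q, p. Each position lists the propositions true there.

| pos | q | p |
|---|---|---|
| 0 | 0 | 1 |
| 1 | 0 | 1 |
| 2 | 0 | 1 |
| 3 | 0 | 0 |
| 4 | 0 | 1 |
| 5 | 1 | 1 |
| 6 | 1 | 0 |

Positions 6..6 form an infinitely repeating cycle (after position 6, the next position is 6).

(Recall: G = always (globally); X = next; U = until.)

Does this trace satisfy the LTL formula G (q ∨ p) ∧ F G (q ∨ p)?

q ∨ p must hold at every position from 0 onward. It fails at position 3, so G (q ∨ p) is false.
G (q ∨ p) holds at position 4, which is reachable from 0, so F G (q ∨ p) holds.
At position 0: G (q ∨ p) is false; F G (q ∨ p) is true; so G (q ∨ p) ∧ F G (q ∨ p) is false.

No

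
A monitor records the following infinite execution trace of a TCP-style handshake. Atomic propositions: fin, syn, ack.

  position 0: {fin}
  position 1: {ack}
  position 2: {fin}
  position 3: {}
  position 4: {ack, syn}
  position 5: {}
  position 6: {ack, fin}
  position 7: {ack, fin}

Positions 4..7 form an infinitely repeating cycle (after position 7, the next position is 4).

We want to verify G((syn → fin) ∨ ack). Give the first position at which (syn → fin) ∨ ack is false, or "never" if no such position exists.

never

(syn → fin) ∨ ack holds at every position 0..7, and those are all the positions the trace ever visits, so the invariant G((syn → fin) ∨ ack) is never violated.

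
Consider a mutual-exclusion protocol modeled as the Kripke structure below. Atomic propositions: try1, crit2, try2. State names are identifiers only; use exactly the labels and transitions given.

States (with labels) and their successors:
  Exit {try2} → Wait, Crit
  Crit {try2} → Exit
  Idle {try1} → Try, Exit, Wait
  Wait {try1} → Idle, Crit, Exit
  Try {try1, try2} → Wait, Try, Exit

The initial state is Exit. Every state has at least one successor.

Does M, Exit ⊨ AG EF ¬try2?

States satisfying EF ¬try2: {Exit, Crit, Idle, Wait, Try}.
States satisfying AG EF ¬try2: {Exit, Crit, Idle, Wait, Try}.
Every state reachable from Exit satisfies EF ¬try2.
Exit ∈ Sat(AG EF ¬try2).

Yes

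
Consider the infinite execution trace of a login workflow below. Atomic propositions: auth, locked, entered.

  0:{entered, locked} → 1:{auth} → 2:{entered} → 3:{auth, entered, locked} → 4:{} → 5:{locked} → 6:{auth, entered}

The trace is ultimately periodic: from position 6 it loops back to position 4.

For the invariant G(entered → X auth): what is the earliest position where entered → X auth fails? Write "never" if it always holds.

3

Check entered → X auth at each position in order: 0 ✓, 1 ✓, 2 ✓.
At position 3 the labels are {auth, entered, locked} and the next position 4 has {}, so entered → X auth is false there. This is the first violation.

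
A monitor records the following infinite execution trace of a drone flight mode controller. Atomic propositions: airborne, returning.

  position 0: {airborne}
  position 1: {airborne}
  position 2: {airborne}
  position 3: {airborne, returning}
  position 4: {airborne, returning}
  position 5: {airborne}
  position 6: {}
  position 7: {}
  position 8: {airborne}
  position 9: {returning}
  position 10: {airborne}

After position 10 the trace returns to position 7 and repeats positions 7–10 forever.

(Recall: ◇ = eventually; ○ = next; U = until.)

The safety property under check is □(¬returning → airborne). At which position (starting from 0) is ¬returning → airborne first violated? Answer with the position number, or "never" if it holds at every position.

Check ¬returning → airborne at each position in order: 0 ✓, 1 ✓, 2 ✓, 3 ✓, 4 ✓, 5 ✓.
At position 6 the labels are {}, so ¬returning → airborne is false there. This is the first violation.

6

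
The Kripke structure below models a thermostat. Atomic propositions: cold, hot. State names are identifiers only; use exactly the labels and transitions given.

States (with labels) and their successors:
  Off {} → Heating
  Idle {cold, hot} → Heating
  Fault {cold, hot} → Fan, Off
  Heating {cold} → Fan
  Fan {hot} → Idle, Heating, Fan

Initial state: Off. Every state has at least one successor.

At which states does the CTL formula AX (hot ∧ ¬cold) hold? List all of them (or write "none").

States satisfying hot ∧ ¬cold: {Fan}.
States satisfying AX (hot ∧ ¬cold): {Heating}.

{Heating}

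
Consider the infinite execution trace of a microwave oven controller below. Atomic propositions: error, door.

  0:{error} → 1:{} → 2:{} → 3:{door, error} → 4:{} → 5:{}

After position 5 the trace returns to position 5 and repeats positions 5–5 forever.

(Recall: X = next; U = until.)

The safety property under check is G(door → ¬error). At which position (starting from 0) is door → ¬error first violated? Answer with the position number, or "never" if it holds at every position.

Check door → ¬error at each position in order: 0 ✓, 1 ✓, 2 ✓.
At position 3 the labels are {door, error}, so door → ¬error is false there. This is the first violation.

3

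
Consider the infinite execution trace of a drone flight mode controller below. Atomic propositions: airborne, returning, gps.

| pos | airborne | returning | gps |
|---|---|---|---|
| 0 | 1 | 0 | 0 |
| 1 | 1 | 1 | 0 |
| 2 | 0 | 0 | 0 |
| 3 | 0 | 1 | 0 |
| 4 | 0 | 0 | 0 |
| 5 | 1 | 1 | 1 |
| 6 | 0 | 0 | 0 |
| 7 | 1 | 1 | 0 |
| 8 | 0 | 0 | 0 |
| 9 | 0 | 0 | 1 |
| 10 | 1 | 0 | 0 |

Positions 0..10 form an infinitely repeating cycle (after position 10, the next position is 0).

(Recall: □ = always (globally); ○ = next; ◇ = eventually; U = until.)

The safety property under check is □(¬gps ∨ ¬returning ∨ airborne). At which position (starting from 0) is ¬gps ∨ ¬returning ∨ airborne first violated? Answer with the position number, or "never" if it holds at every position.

never

¬gps ∨ ¬returning ∨ airborne holds at every position 0..10, and those are all the positions the trace ever visits, so the invariant □(¬gps ∨ ¬returning ∨ airborne) is never violated.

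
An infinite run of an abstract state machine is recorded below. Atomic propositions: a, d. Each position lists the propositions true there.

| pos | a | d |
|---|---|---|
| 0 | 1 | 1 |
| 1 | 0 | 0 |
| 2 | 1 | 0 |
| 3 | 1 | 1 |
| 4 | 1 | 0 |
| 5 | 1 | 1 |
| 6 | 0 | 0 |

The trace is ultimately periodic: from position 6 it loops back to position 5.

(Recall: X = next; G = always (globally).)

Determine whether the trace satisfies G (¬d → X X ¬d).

No

¬d → X X ¬d must hold at every position from 0 onward. It fails at position 1, so G (¬d → X X ¬d) is false.
Positions where ¬d holds: 1, 2, 4, 6.
Check X X ¬d at each: 1→fails, 2→ok, 4→ok, 6→ok.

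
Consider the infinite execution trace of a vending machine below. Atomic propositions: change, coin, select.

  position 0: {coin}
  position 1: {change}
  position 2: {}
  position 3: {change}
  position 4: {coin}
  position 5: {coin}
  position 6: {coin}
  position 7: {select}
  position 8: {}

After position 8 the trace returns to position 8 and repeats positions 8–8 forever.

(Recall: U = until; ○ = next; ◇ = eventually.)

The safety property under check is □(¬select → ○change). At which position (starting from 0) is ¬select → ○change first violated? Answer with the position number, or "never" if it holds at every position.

1

Check ¬select → ○change at each position in order: 0 ✓.
At position 1 the labels are {change} and the next position 2 has {}, so ¬select → ○change is false there. This is the first violation.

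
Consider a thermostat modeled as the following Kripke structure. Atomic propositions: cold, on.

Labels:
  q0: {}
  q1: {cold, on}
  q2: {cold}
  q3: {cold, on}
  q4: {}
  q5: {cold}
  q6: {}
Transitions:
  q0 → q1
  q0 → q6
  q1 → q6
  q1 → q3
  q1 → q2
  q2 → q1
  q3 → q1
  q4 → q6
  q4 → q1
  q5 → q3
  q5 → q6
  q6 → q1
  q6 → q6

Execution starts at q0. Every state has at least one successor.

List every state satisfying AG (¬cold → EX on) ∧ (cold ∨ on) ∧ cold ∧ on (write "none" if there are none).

States satisfying ¬cold → EX on: {q0, q1, q2, q3, q4, q5, q6}.
States satisfying AG (¬cold → EX on): {q0, q1, q2, q3, q4, q5, q6}.
States satisfying cold ∨ on: {q1, q2, q3, q5}.
States satisfying cold ∧ on: {q1, q3}.
States satisfying (cold ∨ on) ∧ cold ∧ on: {q1, q3}.
States satisfying AG (¬cold → EX on) ∧ (cold ∨ on) ∧ cold ∧ on: {q1, q3}.

{q1, q3}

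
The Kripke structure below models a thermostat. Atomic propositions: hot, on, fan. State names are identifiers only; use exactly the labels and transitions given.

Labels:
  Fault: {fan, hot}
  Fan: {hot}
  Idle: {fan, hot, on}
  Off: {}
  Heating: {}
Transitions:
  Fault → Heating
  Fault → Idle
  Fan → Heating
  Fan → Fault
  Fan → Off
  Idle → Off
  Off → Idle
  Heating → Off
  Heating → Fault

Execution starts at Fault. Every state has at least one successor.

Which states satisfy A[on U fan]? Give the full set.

States satisfying on: {Idle}.
States satisfying fan: {Fault, Idle}.
States satisfying A[on U fan]: {Fault, Idle}.

{Fault, Idle}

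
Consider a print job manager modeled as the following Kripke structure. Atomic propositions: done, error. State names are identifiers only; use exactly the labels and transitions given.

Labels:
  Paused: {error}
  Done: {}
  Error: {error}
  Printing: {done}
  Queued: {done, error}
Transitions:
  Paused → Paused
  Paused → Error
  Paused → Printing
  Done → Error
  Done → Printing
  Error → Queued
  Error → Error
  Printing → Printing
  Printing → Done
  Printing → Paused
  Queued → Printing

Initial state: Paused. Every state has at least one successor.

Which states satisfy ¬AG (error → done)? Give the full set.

{Paused, Done, Error, Printing, Queued}

States satisfying error → done: {Done, Printing, Queued}.
States satisfying AG (error → done): ∅.
States satisfying ¬AG (error → done): {Paused, Done, Error, Printing, Queued}.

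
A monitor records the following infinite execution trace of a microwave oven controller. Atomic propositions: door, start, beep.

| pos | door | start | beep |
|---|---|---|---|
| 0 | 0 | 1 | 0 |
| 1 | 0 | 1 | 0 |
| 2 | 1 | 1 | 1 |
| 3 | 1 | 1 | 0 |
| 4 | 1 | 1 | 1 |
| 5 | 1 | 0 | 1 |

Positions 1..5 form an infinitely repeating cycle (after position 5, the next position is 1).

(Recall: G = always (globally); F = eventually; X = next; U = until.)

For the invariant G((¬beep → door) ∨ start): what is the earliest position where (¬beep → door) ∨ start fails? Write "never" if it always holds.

never

(¬beep → door) ∨ start holds at every position 0..5, and those are all the positions the trace ever visits, so the invariant G((¬beep → door) ∨ start) is never violated.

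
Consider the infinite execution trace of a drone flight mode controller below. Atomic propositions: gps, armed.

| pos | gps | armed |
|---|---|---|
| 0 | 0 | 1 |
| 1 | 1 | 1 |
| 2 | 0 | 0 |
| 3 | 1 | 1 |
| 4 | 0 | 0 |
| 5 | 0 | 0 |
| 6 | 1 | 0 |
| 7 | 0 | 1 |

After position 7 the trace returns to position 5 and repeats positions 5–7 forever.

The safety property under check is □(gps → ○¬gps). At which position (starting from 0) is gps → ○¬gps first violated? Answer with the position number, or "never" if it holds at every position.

never

gps → ○¬gps holds at every position 0..7, and those are all the positions the trace ever visits, so the invariant □(gps → ○¬gps) is never violated.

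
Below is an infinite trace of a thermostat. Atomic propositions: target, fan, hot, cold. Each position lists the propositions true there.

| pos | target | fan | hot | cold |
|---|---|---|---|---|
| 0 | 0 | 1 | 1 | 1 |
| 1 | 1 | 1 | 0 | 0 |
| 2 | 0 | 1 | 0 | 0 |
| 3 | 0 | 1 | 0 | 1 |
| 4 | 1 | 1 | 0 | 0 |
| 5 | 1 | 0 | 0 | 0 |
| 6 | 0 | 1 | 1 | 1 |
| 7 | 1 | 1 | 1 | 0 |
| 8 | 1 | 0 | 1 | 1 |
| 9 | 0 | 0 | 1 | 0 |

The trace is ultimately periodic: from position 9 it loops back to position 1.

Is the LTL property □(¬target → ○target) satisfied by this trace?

Violated

¬target → ○target must hold at every position from 0 onward. It fails at position 2, so □(¬target → ○target) is false.
Positions where ¬target holds: 0, 2, 3, 6, 9.
Check ○target at each: 0→ok, 2→fails, 3→ok, 6→ok, 9→ok.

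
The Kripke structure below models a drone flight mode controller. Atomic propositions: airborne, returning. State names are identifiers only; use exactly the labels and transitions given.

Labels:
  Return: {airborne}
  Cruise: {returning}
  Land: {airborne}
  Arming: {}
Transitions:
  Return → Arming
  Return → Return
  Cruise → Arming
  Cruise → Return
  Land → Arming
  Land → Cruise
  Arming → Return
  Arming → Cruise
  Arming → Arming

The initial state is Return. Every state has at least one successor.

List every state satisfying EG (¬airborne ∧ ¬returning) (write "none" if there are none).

{Arming}

States satisfying ¬airborne ∧ ¬returning: {Arming}.
States satisfying EG (¬airborne ∧ ¬returning): {Arming}.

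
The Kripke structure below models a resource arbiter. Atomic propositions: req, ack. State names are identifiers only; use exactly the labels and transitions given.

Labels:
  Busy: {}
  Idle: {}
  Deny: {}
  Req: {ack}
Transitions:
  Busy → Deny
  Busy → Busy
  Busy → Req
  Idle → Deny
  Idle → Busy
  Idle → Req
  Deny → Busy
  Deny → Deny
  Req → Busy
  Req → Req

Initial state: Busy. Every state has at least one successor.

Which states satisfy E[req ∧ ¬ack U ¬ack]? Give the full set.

States satisfying req ∧ ¬ack: ∅.
States satisfying ¬ack: {Busy, Idle, Deny}.
States satisfying E[req ∧ ¬ack U ¬ack]: {Busy, Idle, Deny}.

{Busy, Idle, Deny}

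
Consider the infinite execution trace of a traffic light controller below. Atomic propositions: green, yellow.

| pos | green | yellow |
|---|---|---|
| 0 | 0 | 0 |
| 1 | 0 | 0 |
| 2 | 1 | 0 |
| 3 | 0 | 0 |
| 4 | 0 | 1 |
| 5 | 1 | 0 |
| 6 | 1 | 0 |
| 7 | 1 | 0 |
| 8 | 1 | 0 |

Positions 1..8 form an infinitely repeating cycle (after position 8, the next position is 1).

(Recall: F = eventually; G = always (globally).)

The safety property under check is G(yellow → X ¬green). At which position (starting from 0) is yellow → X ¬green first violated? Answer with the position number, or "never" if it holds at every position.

4

Check yellow → X ¬green at each position in order: 0 ✓, 1 ✓, 2 ✓, 3 ✓.
At position 4 the labels are {yellow} and the next position 5 has {green}, so yellow → X ¬green is false there. This is the first violation.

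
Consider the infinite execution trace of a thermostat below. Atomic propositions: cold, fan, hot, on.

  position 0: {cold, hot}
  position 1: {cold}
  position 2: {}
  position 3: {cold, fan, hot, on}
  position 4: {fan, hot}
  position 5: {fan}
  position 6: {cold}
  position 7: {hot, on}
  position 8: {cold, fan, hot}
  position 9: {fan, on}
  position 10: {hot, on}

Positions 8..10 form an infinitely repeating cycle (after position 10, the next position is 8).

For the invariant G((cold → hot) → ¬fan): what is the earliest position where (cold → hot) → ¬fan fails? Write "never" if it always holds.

Check (cold → hot) → ¬fan at each position in order: 0 ✓, 1 ✓, 2 ✓.
At position 3 the labels are {cold, fan, hot, on}, so (cold → hot) → ¬fan is false there. This is the first violation.

3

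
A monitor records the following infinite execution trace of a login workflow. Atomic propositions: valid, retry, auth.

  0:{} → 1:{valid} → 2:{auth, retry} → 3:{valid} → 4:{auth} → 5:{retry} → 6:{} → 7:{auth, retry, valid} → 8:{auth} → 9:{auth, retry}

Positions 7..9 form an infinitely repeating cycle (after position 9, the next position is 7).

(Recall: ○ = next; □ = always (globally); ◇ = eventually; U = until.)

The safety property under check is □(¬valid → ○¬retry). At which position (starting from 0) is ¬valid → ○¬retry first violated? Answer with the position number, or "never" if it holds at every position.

Check ¬valid → ○¬retry at each position in order: 0 ✓, 1 ✓, 2 ✓, 3 ✓.
At position 4 the labels are {auth} and the next position 5 has {retry}, so ¬valid → ○¬retry is false there. This is the first violation.

4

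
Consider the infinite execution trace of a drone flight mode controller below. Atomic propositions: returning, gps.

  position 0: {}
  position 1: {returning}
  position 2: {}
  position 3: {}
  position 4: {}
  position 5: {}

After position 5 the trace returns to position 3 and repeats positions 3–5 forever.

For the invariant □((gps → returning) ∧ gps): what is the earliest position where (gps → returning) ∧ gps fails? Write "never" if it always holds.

0

At position 0 the labels are {}, so (gps → returning) ∧ gps is false there. This is the first violation.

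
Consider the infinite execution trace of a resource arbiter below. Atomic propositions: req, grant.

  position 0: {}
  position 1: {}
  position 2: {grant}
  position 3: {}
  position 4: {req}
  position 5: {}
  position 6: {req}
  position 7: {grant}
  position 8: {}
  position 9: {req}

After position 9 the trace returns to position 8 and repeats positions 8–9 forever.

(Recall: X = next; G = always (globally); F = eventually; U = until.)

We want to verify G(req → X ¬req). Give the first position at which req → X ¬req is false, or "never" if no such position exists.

req → X ¬req holds at every position 0..9, and those are all the positions the trace ever visits, so the invariant G(req → X ¬req) is never violated.

never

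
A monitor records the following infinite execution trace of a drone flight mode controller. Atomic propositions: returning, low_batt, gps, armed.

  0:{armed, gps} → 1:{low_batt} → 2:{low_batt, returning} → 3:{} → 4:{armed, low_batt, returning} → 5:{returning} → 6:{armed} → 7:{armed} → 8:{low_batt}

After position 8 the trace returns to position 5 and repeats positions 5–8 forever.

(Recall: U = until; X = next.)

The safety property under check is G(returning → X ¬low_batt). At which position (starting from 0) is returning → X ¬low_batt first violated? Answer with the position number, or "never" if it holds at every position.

never

returning → X ¬low_batt holds at every position 0..8, and those are all the positions the trace ever visits, so the invariant G(returning → X ¬low_batt) is never violated.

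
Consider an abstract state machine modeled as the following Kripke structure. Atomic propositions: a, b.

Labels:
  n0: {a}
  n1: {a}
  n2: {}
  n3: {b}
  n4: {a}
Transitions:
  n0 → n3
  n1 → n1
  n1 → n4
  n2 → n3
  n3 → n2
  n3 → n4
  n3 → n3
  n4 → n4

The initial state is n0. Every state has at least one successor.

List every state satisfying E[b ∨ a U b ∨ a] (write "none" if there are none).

States satisfying b ∨ a: {n0, n1, n3, n4}.
States satisfying E[b ∨ a U b ∨ a]: {n0, n1, n3, n4}.

{n0, n1, n3, n4}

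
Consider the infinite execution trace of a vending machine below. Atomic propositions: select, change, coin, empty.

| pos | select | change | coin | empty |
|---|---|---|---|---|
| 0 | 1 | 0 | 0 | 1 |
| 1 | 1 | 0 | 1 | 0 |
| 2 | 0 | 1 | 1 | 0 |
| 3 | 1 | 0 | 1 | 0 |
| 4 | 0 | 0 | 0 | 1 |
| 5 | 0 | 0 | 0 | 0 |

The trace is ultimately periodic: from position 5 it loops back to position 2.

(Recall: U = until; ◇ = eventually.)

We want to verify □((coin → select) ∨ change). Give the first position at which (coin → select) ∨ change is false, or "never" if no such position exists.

never

(coin → select) ∨ change holds at every position 0..5, and those are all the positions the trace ever visits, so the invariant □((coin → select) ∨ change) is never violated.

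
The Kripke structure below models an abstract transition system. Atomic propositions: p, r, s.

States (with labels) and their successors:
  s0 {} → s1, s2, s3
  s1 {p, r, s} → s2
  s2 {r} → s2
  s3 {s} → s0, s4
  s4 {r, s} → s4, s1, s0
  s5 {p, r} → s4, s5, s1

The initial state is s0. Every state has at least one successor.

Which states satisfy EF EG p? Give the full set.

{s5}

States satisfying EG p: {s5}.
States satisfying EF EG p: {s5}.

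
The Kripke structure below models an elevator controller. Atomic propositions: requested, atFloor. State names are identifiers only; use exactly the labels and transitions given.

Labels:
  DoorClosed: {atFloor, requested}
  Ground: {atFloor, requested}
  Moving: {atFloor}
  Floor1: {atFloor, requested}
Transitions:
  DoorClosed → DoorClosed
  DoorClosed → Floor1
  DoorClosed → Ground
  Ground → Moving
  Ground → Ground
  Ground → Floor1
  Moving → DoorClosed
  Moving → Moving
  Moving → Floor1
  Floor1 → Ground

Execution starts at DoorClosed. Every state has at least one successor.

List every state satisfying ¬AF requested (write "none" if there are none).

{Moving}

States satisfying requested: {DoorClosed, Ground, Floor1}.
States satisfying AF requested: {DoorClosed, Ground, Floor1}.
States satisfying ¬AF requested: {Moving}.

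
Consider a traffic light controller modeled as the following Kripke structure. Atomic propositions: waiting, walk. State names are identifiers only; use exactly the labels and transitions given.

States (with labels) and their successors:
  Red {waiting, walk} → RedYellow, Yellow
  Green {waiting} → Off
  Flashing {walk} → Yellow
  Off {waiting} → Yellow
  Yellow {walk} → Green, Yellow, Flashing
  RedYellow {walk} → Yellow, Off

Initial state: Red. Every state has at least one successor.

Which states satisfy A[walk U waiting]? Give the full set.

{Red, Green, Off}

States satisfying walk: {Red, Flashing, Yellow, RedYellow}.
States satisfying waiting: {Red, Green, Off}.
States satisfying A[walk U waiting]: {Red, Green, Off}.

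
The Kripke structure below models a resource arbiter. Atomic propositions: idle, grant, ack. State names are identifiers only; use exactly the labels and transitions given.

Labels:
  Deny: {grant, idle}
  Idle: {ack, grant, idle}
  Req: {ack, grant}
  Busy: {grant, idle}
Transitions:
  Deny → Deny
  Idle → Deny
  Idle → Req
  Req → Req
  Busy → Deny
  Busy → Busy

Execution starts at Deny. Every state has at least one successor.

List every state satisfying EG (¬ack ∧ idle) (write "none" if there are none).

{Deny, Busy}

States satisfying ¬ack ∧ idle: {Deny, Busy}.
States satisfying EG (¬ack ∧ idle): {Deny, Busy}.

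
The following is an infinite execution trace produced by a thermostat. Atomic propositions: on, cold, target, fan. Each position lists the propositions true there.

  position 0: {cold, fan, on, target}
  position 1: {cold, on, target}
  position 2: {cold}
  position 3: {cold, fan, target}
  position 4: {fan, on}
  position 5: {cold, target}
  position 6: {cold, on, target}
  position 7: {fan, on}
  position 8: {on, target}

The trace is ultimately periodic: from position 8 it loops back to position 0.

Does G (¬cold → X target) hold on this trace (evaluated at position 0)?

¬cold → X target holds at every position 0..8, and those are all positions ever visited, so G (¬cold → X target) holds.
Positions where ¬cold holds: 4, 7, 8.
Check X target at each: 4→ok, 7→ok, 8→ok.

Holds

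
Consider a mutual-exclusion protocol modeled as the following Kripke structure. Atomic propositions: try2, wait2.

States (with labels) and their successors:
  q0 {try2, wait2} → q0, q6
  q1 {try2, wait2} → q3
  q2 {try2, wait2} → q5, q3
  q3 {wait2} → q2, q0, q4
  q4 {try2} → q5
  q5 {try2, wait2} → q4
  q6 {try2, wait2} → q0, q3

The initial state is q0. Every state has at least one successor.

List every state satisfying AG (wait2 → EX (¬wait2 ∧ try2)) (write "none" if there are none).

States satisfying wait2 → EX (¬wait2 ∧ try2): {q3, q4, q5}.
States satisfying AG (wait2 → EX (¬wait2 ∧ try2)): {q4, q5}.

{q4, q5}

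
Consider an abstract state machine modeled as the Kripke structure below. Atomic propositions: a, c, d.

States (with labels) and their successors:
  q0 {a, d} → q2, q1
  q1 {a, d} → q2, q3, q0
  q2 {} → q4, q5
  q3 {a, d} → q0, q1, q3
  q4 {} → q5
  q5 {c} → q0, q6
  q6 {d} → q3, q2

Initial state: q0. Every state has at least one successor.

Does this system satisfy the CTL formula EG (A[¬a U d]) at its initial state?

Holds

States satisfying A[¬a U d]: {q0, q1, q2, q3, q4, q5, q6}.
States satisfying EG (A[¬a U d]): {q0, q1, q2, q3, q4, q5, q6}.
q0 ∈ Sat(EG (A[¬a U d])).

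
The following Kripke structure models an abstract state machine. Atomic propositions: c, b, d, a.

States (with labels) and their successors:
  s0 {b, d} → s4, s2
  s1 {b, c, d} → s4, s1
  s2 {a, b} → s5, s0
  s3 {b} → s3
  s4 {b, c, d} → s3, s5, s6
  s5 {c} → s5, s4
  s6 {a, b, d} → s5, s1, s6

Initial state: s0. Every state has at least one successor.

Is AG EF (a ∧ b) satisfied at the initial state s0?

Violated

States satisfying EF (a ∧ b): {s0, s1, s2, s4, s5, s6}.
States satisfying AG EF (a ∧ b): ∅.
s3 is reachable from s0 and violates EF (a ∧ b), so AG fails at s0.
s0 ∉ Sat(AG EF (a ∧ b)).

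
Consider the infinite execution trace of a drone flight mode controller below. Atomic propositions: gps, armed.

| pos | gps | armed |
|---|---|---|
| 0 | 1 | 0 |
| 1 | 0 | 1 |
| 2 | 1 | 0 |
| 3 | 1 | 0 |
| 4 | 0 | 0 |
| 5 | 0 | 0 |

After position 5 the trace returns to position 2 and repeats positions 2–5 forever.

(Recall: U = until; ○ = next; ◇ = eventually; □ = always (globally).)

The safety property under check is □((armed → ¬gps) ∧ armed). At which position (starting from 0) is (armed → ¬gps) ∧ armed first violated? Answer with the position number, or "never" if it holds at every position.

0

At position 0 the labels are {gps}, so (armed → ¬gps) ∧ armed is false there. This is the first violation.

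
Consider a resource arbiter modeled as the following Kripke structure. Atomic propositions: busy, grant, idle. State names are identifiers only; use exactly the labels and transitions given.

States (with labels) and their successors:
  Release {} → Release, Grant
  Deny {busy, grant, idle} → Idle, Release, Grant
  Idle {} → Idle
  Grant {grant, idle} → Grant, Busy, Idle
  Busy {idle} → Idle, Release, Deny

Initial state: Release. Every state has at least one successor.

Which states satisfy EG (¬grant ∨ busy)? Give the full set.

States satisfying ¬grant ∨ busy: {Release, Deny, Idle, Busy}.
States satisfying EG (¬grant ∨ busy): {Release, Deny, Idle, Busy}.

{Release, Deny, Idle, Busy}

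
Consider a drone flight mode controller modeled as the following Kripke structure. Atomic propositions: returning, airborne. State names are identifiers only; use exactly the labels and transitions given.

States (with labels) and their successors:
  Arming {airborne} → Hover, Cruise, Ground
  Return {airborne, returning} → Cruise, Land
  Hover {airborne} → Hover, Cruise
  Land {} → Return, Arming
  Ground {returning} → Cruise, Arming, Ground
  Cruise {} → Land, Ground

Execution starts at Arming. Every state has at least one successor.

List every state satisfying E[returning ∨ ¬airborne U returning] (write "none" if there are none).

States satisfying returning ∨ ¬airborne: {Return, Land, Ground, Cruise}.
States satisfying returning: {Return, Ground}.
States satisfying E[returning ∨ ¬airborne U returning]: {Return, Land, Ground, Cruise}.

{Return, Land, Ground, Cruise}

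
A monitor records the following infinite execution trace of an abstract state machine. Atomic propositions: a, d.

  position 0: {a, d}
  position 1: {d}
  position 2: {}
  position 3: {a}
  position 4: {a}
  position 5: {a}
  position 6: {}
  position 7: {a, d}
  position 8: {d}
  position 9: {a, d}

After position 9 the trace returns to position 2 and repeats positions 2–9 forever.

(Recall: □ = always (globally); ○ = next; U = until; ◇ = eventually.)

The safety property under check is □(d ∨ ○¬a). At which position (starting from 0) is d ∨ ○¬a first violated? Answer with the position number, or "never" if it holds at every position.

Check d ∨ ○¬a at each position in order: 0 ✓, 1 ✓.
At position 2 the labels are {} and the next position 3 has {a}, so d ∨ ○¬a is false there. This is the first violation.

2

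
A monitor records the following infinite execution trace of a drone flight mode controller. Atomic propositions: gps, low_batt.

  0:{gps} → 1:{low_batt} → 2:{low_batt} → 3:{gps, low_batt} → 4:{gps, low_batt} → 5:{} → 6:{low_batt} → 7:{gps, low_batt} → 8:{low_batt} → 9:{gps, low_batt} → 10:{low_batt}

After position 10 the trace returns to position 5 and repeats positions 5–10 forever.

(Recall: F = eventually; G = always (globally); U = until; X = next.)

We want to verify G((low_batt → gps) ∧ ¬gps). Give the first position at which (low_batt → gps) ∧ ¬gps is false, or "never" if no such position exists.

At position 0 the labels are {gps}, so (low_batt → gps) ∧ ¬gps is false there. This is the first violation.

0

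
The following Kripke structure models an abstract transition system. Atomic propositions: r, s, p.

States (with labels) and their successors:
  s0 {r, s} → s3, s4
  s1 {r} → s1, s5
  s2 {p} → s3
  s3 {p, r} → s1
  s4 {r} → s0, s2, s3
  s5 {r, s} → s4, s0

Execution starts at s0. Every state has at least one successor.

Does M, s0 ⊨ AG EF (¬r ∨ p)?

States satisfying EF (¬r ∨ p): {s0, s1, s2, s3, s4, s5}.
States satisfying AG EF (¬r ∨ p): {s0, s1, s2, s3, s4, s5}.
Every state reachable from s0 satisfies EF (¬r ∨ p).
s0 ∈ Sat(AG EF (¬r ∨ p)).

Holds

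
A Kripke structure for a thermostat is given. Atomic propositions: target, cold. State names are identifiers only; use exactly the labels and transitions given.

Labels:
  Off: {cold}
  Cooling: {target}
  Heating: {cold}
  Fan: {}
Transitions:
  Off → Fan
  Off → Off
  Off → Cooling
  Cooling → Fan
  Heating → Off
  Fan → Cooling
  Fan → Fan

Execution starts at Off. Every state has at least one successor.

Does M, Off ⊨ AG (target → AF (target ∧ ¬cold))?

Holds

States satisfying target → AF (target ∧ ¬cold): {Off, Cooling, Heating, Fan}.
States satisfying AG (target → AF (target ∧ ¬cold)): {Off, Cooling, Heating, Fan}.
Every state reachable from Off satisfies target → AF (target ∧ ¬cold).
Off ∈ Sat(AG (target → AF (target ∧ ¬cold))).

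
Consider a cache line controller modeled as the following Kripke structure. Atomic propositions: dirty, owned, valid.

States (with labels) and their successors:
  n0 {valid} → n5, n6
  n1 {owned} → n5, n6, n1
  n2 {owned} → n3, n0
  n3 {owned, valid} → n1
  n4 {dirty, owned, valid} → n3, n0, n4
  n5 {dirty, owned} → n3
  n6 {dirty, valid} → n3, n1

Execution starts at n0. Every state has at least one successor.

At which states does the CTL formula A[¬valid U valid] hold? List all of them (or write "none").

States satisfying ¬valid: {n1, n2, n5}.
States satisfying valid: {n0, n3, n4, n6}.
States satisfying A[¬valid U valid]: {n0, n2, n3, n4, n5, n6}.

{n0, n2, n3, n4, n5, n6}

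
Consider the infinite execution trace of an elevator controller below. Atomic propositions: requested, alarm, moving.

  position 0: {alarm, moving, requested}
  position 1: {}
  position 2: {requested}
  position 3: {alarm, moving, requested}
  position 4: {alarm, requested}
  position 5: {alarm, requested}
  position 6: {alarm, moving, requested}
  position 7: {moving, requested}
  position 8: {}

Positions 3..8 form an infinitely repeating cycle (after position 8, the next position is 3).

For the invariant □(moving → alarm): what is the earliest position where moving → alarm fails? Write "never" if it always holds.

Check moving → alarm at each position in order: 0 ✓, 1 ✓, 2 ✓, 3 ✓, 4 ✓, 5 ✓, 6 ✓.
At position 7 the labels are {moving, requested}, so moving → alarm is false there. This is the first violation.

7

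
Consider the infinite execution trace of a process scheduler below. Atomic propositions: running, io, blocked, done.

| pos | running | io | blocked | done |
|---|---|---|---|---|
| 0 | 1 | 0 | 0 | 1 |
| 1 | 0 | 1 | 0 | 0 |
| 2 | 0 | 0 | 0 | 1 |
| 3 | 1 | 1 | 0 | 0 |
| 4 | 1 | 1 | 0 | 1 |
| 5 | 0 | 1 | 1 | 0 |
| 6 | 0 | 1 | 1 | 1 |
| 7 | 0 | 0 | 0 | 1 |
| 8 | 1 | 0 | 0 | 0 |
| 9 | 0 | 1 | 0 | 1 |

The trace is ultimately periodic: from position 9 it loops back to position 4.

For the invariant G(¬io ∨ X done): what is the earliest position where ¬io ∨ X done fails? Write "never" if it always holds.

Check ¬io ∨ X done at each position in order: 0 ✓, 1 ✓, 2 ✓, 3 ✓.
At position 4 the labels are {done, io, running} and the next position 5 has {blocked, io}, so ¬io ∨ X done is false there. This is the first violation.

4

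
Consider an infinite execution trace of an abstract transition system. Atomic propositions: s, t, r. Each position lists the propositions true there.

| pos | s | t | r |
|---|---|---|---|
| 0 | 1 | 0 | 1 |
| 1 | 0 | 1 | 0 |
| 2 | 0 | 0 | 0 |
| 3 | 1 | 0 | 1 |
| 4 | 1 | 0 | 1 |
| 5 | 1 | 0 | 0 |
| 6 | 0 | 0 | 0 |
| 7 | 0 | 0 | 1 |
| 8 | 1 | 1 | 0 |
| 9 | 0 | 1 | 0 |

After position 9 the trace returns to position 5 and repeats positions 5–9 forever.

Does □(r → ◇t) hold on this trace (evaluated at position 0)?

Holds

r → ◇t holds at every position 0..9, and those are all positions ever visited, so □(r → ◇t) holds.
Positions where r holds: 0, 3, 4, 7.
Check ◇t at each: 0→ok, 3→ok, 4→ok, 7→ok.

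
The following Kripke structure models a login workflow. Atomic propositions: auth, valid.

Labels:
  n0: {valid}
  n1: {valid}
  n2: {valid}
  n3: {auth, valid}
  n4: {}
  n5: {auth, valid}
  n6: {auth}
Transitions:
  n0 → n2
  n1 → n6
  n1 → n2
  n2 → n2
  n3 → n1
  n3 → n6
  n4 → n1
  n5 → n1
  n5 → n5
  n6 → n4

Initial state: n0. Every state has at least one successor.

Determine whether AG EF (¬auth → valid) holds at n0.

States satisfying EF (¬auth → valid): {n0, n1, n2, n3, n4, n5, n6}.
States satisfying AG EF (¬auth → valid): {n0, n1, n2, n3, n4, n5, n6}.
Every state reachable from n0 satisfies EF (¬auth → valid).
n0 ∈ Sat(AG EF (¬auth → valid)).

Satisfied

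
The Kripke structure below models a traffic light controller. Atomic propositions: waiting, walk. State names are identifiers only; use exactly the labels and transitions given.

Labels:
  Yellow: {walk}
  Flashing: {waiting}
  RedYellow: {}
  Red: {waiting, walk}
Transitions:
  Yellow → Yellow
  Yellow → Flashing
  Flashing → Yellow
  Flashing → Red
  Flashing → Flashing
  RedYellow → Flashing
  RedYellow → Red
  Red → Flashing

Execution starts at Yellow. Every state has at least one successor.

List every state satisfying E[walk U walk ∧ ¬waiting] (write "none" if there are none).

States satisfying walk: {Yellow, Red}.
States satisfying walk ∧ ¬waiting: {Yellow}.
States satisfying E[walk U walk ∧ ¬waiting]: {Yellow}.

{Yellow}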